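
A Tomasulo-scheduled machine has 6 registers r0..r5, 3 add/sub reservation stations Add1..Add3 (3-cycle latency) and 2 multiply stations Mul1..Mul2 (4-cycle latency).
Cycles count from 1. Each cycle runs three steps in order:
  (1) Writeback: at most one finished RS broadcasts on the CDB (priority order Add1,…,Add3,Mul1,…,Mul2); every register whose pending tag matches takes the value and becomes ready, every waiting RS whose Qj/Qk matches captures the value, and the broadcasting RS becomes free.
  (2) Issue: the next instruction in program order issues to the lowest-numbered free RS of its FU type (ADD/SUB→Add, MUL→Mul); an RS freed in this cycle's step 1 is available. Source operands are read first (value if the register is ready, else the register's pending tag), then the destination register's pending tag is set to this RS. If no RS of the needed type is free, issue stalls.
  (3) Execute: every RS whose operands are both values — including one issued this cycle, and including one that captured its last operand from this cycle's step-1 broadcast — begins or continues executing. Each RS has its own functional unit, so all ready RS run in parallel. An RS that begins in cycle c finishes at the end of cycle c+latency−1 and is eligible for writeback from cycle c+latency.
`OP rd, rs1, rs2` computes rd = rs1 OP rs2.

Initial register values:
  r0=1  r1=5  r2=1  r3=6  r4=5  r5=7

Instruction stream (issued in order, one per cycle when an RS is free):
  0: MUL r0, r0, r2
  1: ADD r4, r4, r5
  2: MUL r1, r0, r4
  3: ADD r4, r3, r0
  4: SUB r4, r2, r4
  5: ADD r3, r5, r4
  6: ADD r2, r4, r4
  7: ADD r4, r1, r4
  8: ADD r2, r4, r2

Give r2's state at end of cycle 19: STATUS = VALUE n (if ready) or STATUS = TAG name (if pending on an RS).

  c1: issue MUL r0<-Mul1  regs: r0:Mul1,r1:5,r2:1,r3:6,r4:5,r5:7
  c2: issue ADD r4<-Add1  regs: r0:Mul1,r1:5,r2:1,r3:6,r4:Add1,r5:7
  c3: issue MUL r1<-Mul2  regs: r0:Mul1,r1:Mul2,r2:1,r3:6,r4:Add1,r5:7
  c4: issue ADD r4<-Add2  regs: r0:Mul1,r1:Mul2,r2:1,r3:6,r4:Add2,r5:7
  c5: CDB Add1=12; issue SUB r4<-Add1  regs: r0:Mul1,r1:Mul2,r2:1,r3:6,r4:Add1,r5:7
  c6: CDB Mul1=1; issue ADD r3<-Add3  regs: r0:1,r1:Mul2,r2:1,r3:Add3,r4:Add1,r5:7
  c7: stall  regs: r0:1,r1:Mul2,r2:1,r3:Add3,r4:Add1,r5:7
  c8: stall  regs: r0:1,r1:Mul2,r2:1,r3:Add3,r4:Add1,r5:7
  c9: CDB Add2=7; issue ADD r2<-Add2  regs: r0:1,r1:Mul2,r2:Add2,r3:Add3,r4:Add1,r5:7
  c10: CDB Mul2=12; stall  regs: r0:1,r1:12,r2:Add2,r3:Add3,r4:Add1,r5:7
  c11: stall  regs: r0:1,r1:12,r2:Add2,r3:Add3,r4:Add1,r5:7
  c12: CDB Add1=-6; issue ADD r4<-Add1  regs: r0:1,r1:12,r2:Add2,r3:Add3,r4:Add1,r5:7
  c13: stall  regs: r0:1,r1:12,r2:Add2,r3:Add3,r4:Add1,r5:7
  c14: stall  regs: r0:1,r1:12,r2:Add2,r3:Add3,r4:Add1,r5:7
  c15: CDB Add1=6; issue ADD r2<-Add1  regs: r0:1,r1:12,r2:Add1,r3:Add3,r4:6,r5:7
  c16: CDB Add2=-12  regs: r0:1,r1:12,r2:Add1,r3:Add3,r4:6,r5:7
  c17: CDB Add3=1  regs: r0:1,r1:12,r2:Add1,r3:1,r4:6,r5:7
  c18: -  regs: r0:1,r1:12,r2:Add1,r3:1,r4:6,r5:7
  c19: CDB Add1=-6  regs: r0:1,r1:12,r2:-6,r3:1,r4:6,r5:7

STATUS = VALUE -6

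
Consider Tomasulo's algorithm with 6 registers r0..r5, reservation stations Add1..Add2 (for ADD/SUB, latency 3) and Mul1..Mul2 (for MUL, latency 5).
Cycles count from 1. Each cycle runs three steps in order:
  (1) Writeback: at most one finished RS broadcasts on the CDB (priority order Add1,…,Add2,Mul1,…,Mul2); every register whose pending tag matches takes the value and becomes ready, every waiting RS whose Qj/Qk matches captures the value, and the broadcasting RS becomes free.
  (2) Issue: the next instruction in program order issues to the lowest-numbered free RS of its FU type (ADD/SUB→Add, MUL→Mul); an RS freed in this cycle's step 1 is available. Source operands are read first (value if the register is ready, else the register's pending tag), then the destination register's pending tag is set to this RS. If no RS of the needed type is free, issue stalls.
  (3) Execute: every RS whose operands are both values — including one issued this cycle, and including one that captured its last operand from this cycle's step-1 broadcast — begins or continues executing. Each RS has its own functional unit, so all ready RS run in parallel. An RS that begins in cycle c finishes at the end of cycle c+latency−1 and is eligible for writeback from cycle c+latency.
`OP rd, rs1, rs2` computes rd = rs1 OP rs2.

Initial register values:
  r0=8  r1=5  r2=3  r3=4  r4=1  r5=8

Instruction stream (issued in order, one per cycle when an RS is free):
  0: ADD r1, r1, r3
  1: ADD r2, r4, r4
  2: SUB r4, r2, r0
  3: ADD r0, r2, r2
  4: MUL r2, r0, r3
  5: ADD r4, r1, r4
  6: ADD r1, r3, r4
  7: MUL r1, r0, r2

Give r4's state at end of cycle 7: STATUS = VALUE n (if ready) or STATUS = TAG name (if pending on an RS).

STATUS = TAG Add1

c1: issue ADD r1<-Add1 | r0:8,r1:Add1,r2:3,r3:4,r4:1,r5:8
c2: issue ADD r2<-Add2 | r0:8,r1:Add1,r2:Add2,r3:4,r4:1,r5:8
c3: stall | r0:8,r1:Add1,r2:Add2,r3:4,r4:1,r5:8
c4: CDB Add1=9; issue SUB r4<-Add1 | r0:8,r1:9,r2:Add2,r3:4,r4:Add1,r5:8
c5: CDB Add2=2; issue ADD r0<-Add2 | r0:Add2,r1:9,r2:2,r3:4,r4:Add1,r5:8
c6: issue MUL r2<-Mul1 | r0:Add2,r1:9,r2:Mul1,r3:4,r4:Add1,r5:8
c7: stall | r0:Add2,r1:9,r2:Mul1,r3:4,r4:Add1,r5:8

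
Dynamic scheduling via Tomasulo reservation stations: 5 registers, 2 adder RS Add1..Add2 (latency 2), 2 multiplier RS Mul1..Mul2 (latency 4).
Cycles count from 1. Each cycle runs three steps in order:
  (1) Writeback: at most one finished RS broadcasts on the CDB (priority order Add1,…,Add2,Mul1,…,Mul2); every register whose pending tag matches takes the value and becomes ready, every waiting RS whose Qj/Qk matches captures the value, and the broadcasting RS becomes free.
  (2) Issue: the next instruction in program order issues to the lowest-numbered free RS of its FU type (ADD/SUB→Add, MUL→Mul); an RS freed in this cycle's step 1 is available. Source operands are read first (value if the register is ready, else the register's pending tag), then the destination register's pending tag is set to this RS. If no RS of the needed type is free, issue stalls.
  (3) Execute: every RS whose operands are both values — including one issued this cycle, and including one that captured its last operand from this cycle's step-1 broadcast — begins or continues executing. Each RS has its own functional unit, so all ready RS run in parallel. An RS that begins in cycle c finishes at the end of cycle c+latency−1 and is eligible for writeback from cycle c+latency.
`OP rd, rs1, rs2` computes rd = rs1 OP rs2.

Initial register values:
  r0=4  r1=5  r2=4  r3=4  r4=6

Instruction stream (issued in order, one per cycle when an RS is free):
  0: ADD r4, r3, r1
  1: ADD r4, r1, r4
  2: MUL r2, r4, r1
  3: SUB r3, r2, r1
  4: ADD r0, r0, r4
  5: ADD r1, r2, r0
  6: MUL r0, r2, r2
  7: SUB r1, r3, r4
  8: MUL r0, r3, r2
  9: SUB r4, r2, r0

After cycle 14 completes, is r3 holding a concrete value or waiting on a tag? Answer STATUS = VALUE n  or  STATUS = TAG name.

c1: issue ADD r4<-Add1 | r0:4,r1:5,r2:4,r3:4,r4:Add1
c2: issue ADD r4<-Add2 | r0:4,r1:5,r2:4,r3:4,r4:Add2
c3: CDB Add1=9; issue MUL r2<-Mul1 | r0:4,r1:5,r2:Mul1,r3:4,r4:Add2
c4: issue SUB r3<-Add1 | r0:4,r1:5,r2:Mul1,r3:Add1,r4:Add2
c5: CDB Add2=14; issue ADD r0<-Add2 | r0:Add2,r1:5,r2:Mul1,r3:Add1,r4:14
c6: stall | r0:Add2,r1:5,r2:Mul1,r3:Add1,r4:14
c7: CDB Add2=18; issue ADD r1<-Add2 | r0:18,r1:Add2,r2:Mul1,r3:Add1,r4:14
c8: issue MUL r0<-Mul2 | r0:Mul2,r1:Add2,r2:Mul1,r3:Add1,r4:14
c9: CDB Mul1=70; stall | r0:Mul2,r1:Add2,r2:70,r3:Add1,r4:14
c10: stall | r0:Mul2,r1:Add2,r2:70,r3:Add1,r4:14
c11: CDB Add1=65; issue SUB r1<-Add1 | r0:Mul2,r1:Add1,r2:70,r3:65,r4:14
c12: CDB Add2=88; issue MUL r0<-Mul1 | r0:Mul1,r1:Add1,r2:70,r3:65,r4:14
c13: CDB Add1=51; issue SUB r4<-Add1 | r0:Mul1,r1:51,r2:70,r3:65,r4:Add1
c14: CDB Mul2=4900 | r0:Mul1,r1:51,r2:70,r3:65,r4:Add1

STATUS = VALUE 65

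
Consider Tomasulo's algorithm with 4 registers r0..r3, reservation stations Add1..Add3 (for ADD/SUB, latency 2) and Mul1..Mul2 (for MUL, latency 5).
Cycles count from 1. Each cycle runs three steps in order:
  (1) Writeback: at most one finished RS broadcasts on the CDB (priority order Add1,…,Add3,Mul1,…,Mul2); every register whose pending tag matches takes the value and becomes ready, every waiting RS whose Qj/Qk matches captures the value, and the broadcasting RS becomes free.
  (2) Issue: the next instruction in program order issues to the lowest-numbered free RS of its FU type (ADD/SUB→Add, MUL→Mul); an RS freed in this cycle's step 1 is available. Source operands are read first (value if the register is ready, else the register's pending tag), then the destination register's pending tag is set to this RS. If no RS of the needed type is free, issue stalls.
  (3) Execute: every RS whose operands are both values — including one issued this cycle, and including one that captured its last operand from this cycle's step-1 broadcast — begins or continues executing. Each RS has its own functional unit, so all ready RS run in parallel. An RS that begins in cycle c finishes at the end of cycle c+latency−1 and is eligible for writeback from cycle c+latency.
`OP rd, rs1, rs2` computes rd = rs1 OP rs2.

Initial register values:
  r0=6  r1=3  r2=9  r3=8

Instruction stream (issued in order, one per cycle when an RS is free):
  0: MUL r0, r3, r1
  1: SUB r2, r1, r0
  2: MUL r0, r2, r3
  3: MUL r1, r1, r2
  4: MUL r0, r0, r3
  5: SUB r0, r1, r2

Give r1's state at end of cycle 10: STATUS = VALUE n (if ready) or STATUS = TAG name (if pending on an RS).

c1: issue MUL r0<-Mul1 | r0:Mul1,r1:3,r2:9,r3:8
c2: issue SUB r2<-Add1 | r0:Mul1,r1:3,r2:Add1,r3:8
c3: issue MUL r0<-Mul2 | r0:Mul2,r1:3,r2:Add1,r3:8
c4: stall | r0:Mul2,r1:3,r2:Add1,r3:8
c5: stall | r0:Mul2,r1:3,r2:Add1,r3:8
c6: CDB Mul1=24; issue MUL r1<-Mul1 | r0:Mul2,r1:Mul1,r2:Add1,r3:8
c7: stall | r0:Mul2,r1:Mul1,r2:Add1,r3:8
c8: CDB Add1=-21; stall | r0:Mul2,r1:Mul1,r2:-21,r3:8
c9: stall | r0:Mul2,r1:Mul1,r2:-21,r3:8
c10: stall | r0:Mul2,r1:Mul1,r2:-21,r3:8

STATUS = TAG Mul1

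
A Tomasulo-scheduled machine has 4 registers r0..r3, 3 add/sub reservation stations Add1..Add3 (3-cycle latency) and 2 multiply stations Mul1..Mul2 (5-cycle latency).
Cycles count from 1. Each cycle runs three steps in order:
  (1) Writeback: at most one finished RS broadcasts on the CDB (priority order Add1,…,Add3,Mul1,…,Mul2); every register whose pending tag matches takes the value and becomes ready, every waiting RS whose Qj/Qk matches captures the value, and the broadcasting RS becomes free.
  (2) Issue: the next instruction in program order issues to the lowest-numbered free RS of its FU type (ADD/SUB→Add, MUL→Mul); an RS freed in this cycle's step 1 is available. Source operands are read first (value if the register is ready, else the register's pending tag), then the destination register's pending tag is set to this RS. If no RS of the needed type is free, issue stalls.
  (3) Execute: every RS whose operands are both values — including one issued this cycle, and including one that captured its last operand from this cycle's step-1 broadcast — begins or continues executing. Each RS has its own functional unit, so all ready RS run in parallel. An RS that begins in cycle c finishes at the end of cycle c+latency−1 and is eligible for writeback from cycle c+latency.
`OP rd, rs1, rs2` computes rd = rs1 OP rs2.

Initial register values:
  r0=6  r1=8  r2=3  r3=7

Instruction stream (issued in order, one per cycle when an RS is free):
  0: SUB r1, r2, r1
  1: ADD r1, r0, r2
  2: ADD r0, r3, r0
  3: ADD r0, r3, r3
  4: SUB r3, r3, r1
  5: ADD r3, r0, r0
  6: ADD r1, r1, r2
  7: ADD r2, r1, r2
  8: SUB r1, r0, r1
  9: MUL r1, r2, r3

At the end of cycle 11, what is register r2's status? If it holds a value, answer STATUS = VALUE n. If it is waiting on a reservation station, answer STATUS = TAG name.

STATUS = TAG Add2

c1: issue SUB r1<-Add1 | r0:6,r1:Add1,r2:3,r3:7
c2: issue ADD r1<-Add2 | r0:6,r1:Add2,r2:3,r3:7
c3: issue ADD r0<-Add3 | r0:Add3,r1:Add2,r2:3,r3:7
c4: CDB Add1=-5; issue ADD r0<-Add1 | r0:Add1,r1:Add2,r2:3,r3:7
c5: CDB Add2=9; issue SUB r3<-Add2 | r0:Add1,r1:9,r2:3,r3:Add2
c6: CDB Add3=13; issue ADD r3<-Add3 | r0:Add1,r1:9,r2:3,r3:Add3
c7: CDB Add1=14; issue ADD r1<-Add1 | r0:14,r1:Add1,r2:3,r3:Add3
c8: CDB Add2=-2; issue ADD r2<-Add2 | r0:14,r1:Add1,r2:Add2,r3:Add3
c9: stall | r0:14,r1:Add1,r2:Add2,r3:Add3
c10: CDB Add1=12; issue SUB r1<-Add1 | r0:14,r1:Add1,r2:Add2,r3:Add3
c11: CDB Add3=28; issue MUL r1<-Mul1 | r0:14,r1:Mul1,r2:Add2,r3:28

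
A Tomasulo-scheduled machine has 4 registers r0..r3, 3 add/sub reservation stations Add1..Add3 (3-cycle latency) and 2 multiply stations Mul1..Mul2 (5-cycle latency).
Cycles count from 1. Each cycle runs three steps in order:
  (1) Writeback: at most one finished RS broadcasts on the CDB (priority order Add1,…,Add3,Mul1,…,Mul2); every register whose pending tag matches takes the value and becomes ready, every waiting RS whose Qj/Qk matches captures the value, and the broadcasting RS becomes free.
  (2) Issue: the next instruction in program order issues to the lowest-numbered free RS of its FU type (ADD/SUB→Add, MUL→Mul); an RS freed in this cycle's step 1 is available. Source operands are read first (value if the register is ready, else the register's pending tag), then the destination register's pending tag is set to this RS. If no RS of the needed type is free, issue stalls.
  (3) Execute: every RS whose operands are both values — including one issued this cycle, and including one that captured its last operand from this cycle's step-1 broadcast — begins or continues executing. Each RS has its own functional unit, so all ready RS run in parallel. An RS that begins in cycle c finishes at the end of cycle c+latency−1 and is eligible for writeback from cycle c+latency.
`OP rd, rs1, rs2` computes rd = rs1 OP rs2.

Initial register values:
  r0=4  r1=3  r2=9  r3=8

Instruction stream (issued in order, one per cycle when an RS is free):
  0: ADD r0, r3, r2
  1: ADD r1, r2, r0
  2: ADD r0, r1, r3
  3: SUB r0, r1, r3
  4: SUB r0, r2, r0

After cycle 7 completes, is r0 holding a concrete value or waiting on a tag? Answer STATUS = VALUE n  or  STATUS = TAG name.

  c1: issue ADD r0<-Add1  regs: r0:Add1,r1:3,r2:9,r3:8
  c2: issue ADD r1<-Add2  regs: r0:Add1,r1:Add2,r2:9,r3:8
  c3: issue ADD r0<-Add3  regs: r0:Add3,r1:Add2,r2:9,r3:8
  c4: CDB Add1=17; issue SUB r0<-Add1  regs: r0:Add1,r1:Add2,r2:9,r3:8
  c5: stall  regs: r0:Add1,r1:Add2,r2:9,r3:8
  c6: stall  regs: r0:Add1,r1:Add2,r2:9,r3:8
  c7: CDB Add2=26; issue SUB r0<-Add2  regs: r0:Add2,r1:26,r2:9,r3:8

STATUS = TAG Add2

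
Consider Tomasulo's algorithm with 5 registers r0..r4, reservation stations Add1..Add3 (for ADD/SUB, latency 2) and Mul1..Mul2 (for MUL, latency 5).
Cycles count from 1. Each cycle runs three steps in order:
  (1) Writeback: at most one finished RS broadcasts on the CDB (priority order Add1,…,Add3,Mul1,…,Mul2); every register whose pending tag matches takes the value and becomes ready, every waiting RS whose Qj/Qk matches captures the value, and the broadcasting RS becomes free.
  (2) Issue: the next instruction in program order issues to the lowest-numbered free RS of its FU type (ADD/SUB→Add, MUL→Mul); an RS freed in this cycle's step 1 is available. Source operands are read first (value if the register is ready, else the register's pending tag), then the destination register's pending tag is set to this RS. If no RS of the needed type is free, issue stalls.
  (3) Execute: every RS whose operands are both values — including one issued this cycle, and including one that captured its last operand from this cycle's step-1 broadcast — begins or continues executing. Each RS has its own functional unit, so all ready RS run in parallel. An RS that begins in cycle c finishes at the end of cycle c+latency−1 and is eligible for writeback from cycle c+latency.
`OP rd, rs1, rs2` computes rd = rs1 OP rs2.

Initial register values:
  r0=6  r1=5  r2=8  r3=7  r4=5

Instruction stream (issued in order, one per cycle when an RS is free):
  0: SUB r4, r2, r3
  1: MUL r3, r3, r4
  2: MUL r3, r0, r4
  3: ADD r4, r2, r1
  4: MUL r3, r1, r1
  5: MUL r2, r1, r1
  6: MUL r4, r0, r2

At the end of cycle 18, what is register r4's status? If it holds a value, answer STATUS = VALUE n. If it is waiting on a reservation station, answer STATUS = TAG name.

STATUS = TAG Mul1

cycle 1: issue SUB r4<-Add1 // r0:6,r1:5,r2:8,r3:7,r4:Add1
cycle 2: issue MUL r3<-Mul1 // r0:6,r1:5,r2:8,r3:Mul1,r4:Add1
cycle 3: CDB Add1=1; issue MUL r3<-Mul2 // r0:6,r1:5,r2:8,r3:Mul2,r4:1
cycle 4: issue ADD r4<-Add1 // r0:6,r1:5,r2:8,r3:Mul2,r4:Add1
cycle 5: stall // r0:6,r1:5,r2:8,r3:Mul2,r4:Add1
cycle 6: CDB Add1=13; stall // r0:6,r1:5,r2:8,r3:Mul2,r4:13
cycle 7: stall // r0:6,r1:5,r2:8,r3:Mul2,r4:13
cycle 8: CDB Mul1=7; issue MUL r3<-Mul1 // r0:6,r1:5,r2:8,r3:Mul1,r4:13
cycle 9: CDB Mul2=6; issue MUL r2<-Mul2 // r0:6,r1:5,r2:Mul2,r3:Mul1,r4:13
cycle 10: stall // r0:6,r1:5,r2:Mul2,r3:Mul1,r4:13
cycle 11: stall // r0:6,r1:5,r2:Mul2,r3:Mul1,r4:13
cycle 12: stall // r0:6,r1:5,r2:Mul2,r3:Mul1,r4:13
cycle 13: CDB Mul1=25; issue MUL r4<-Mul1 // r0:6,r1:5,r2:Mul2,r3:25,r4:Mul1
cycle 14: CDB Mul2=25 // r0:6,r1:5,r2:25,r3:25,r4:Mul1
cycle 15: - // r0:6,r1:5,r2:25,r3:25,r4:Mul1
cycle 16: - // r0:6,r1:5,r2:25,r3:25,r4:Mul1
cycle 17: - // r0:6,r1:5,r2:25,r3:25,r4:Mul1
cycle 18: - // r0:6,r1:5,r2:25,r3:25,r4:Mul1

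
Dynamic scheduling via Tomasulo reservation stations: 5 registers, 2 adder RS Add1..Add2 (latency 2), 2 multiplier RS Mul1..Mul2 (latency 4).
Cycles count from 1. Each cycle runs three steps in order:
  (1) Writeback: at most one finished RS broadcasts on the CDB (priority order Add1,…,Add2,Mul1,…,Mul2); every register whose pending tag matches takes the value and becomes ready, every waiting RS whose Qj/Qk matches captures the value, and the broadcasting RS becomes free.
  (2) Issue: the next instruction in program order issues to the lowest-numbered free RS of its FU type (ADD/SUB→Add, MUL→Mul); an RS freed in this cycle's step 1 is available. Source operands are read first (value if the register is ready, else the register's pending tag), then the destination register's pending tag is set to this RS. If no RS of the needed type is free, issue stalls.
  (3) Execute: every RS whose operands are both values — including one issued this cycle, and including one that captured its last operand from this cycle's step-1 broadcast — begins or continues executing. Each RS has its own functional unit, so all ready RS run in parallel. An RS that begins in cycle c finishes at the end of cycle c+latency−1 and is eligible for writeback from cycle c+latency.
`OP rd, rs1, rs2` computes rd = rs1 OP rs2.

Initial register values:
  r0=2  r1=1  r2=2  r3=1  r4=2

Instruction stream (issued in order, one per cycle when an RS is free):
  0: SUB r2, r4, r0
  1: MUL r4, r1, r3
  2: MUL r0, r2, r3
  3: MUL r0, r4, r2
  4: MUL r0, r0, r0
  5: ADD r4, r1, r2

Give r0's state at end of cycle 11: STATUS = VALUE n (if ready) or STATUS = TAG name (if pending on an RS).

  c1: issue SUB r2<-Add1  regs: r0:2,r1:1,r2:Add1,r3:1,r4:2
  c2: issue MUL r4<-Mul1  regs: r0:2,r1:1,r2:Add1,r3:1,r4:Mul1
  c3: CDB Add1=0; issue MUL r0<-Mul2  regs: r0:Mul2,r1:1,r2:0,r3:1,r4:Mul1
  c4: stall  regs: r0:Mul2,r1:1,r2:0,r3:1,r4:Mul1
  c5: stall  regs: r0:Mul2,r1:1,r2:0,r3:1,r4:Mul1
  c6: CDB Mul1=1; issue MUL r0<-Mul1  regs: r0:Mul1,r1:1,r2:0,r3:1,r4:1
  c7: CDB Mul2=0; issue MUL r0<-Mul2  regs: r0:Mul2,r1:1,r2:0,r3:1,r4:1
  c8: issue ADD r4<-Add1  regs: r0:Mul2,r1:1,r2:0,r3:1,r4:Add1
  c9: -  regs: r0:Mul2,r1:1,r2:0,r3:1,r4:Add1
  c10: CDB Add1=1  regs: r0:Mul2,r1:1,r2:0,r3:1,r4:1
  c11: CDB Mul1=0  regs: r0:Mul2,r1:1,r2:0,r3:1,r4:1

STATUS = TAG Mul2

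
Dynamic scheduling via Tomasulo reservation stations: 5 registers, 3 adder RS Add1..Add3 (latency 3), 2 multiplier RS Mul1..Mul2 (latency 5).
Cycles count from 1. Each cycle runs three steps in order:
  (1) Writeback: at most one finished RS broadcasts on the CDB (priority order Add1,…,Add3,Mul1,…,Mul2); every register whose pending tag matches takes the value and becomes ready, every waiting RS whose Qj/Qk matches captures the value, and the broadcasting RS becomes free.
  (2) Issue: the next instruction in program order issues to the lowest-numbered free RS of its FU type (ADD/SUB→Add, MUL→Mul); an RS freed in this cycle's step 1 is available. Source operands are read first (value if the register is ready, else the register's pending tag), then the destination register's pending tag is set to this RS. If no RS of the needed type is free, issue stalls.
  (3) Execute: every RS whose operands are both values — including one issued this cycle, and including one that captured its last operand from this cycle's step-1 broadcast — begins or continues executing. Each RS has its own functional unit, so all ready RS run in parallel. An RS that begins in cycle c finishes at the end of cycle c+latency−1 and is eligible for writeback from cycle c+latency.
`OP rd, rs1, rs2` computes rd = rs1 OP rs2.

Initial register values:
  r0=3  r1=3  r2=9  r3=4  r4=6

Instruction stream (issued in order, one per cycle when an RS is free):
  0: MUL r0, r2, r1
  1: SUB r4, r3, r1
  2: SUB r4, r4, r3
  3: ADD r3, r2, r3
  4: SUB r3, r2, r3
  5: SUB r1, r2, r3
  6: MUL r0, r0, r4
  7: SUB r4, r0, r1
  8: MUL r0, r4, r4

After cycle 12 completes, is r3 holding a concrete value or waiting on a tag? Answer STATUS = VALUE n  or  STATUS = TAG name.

STATUS = VALUE -4

cycle 1: issue MUL r0<-Mul1 // r0:Mul1,r1:3,r2:9,r3:4,r4:6
cycle 2: issue SUB r4<-Add1 // r0:Mul1,r1:3,r2:9,r3:4,r4:Add1
cycle 3: issue SUB r4<-Add2 // r0:Mul1,r1:3,r2:9,r3:4,r4:Add2
cycle 4: issue ADD r3<-Add3 // r0:Mul1,r1:3,r2:9,r3:Add3,r4:Add2
cycle 5: CDB Add1=1; issue SUB r3<-Add1 // r0:Mul1,r1:3,r2:9,r3:Add1,r4:Add2
cycle 6: CDB Mul1=27; stall // r0:27,r1:3,r2:9,r3:Add1,r4:Add2
cycle 7: CDB Add3=13; issue SUB r1<-Add3 // r0:27,r1:Add3,r2:9,r3:Add1,r4:Add2
cycle 8: CDB Add2=-3; issue MUL r0<-Mul1 // r0:Mul1,r1:Add3,r2:9,r3:Add1,r4:-3
cycle 9: issue SUB r4<-Add2 // r0:Mul1,r1:Add3,r2:9,r3:Add1,r4:Add2
cycle 10: CDB Add1=-4; issue MUL r0<-Mul2 // r0:Mul2,r1:Add3,r2:9,r3:-4,r4:Add2
cycle 11: - // r0:Mul2,r1:Add3,r2:9,r3:-4,r4:Add2
cycle 12: - // r0:Mul2,r1:Add3,r2:9,r3:-4,r4:Add2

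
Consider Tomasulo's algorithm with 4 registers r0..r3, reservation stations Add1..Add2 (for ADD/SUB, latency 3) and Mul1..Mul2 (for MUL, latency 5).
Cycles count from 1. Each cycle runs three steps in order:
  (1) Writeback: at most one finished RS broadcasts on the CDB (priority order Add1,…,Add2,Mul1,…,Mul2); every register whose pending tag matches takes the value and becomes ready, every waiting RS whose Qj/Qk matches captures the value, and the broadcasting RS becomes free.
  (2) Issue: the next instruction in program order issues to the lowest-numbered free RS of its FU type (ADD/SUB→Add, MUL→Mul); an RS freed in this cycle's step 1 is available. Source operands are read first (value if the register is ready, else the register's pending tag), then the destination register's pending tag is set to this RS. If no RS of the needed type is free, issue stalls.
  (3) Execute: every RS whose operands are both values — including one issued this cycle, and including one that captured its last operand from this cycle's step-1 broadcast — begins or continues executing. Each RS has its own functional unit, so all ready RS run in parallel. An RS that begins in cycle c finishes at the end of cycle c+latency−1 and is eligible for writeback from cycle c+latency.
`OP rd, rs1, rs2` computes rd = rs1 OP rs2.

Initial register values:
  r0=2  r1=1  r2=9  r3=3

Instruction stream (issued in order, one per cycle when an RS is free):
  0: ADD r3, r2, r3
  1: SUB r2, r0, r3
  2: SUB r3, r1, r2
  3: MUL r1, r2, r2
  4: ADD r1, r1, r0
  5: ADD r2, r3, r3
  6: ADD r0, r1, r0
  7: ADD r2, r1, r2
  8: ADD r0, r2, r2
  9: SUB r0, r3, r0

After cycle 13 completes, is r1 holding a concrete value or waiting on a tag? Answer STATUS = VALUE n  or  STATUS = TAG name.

  c1: issue ADD r3<-Add1  regs: r0:2,r1:1,r2:9,r3:Add1
  c2: issue SUB r2<-Add2  regs: r0:2,r1:1,r2:Add2,r3:Add1
  c3: stall  regs: r0:2,r1:1,r2:Add2,r3:Add1
  c4: CDB Add1=12; issue SUB r3<-Add1  regs: r0:2,r1:1,r2:Add2,r3:Add1
  c5: issue MUL r1<-Mul1  regs: r0:2,r1:Mul1,r2:Add2,r3:Add1
  c6: stall  regs: r0:2,r1:Mul1,r2:Add2,r3:Add1
  c7: CDB Add2=-10; issue ADD r1<-Add2  regs: r0:2,r1:Add2,r2:-10,r3:Add1
  c8: stall  regs: r0:2,r1:Add2,r2:-10,r3:Add1
  c9: stall  regs: r0:2,r1:Add2,r2:-10,r3:Add1
  c10: CDB Add1=11; issue ADD r2<-Add1  regs: r0:2,r1:Add2,r2:Add1,r3:11
  c11: stall  regs: r0:2,r1:Add2,r2:Add1,r3:11
  c12: CDB Mul1=100; stall  regs: r0:2,r1:Add2,r2:Add1,r3:11
  c13: CDB Add1=22; issue ADD r0<-Add1  regs: r0:Add1,r1:Add2,r2:22,r3:11

STATUS = TAG Add2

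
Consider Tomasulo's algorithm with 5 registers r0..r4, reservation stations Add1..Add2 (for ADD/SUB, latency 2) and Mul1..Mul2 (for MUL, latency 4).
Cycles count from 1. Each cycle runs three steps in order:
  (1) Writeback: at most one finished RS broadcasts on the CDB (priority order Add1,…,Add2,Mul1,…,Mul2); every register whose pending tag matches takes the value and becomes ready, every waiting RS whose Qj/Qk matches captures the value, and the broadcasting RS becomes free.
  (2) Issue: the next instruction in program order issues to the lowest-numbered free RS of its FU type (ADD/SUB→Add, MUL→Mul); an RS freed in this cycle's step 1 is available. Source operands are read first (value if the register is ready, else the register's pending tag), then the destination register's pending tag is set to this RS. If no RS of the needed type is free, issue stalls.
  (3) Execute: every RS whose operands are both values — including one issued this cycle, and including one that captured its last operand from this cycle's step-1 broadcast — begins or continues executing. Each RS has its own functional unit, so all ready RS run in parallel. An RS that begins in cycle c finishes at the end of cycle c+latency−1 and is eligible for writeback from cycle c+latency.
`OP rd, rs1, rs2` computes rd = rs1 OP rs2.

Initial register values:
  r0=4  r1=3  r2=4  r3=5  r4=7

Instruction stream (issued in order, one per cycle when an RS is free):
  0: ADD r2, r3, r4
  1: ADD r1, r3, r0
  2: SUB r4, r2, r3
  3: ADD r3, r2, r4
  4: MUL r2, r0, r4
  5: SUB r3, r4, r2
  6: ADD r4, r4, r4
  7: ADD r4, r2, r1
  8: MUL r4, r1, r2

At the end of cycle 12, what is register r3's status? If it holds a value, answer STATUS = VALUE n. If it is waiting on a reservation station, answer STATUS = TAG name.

STATUS = VALUE -21

cycle 1: issue ADD r2<-Add1 // r0:4,r1:3,r2:Add1,r3:5,r4:7
cycle 2: issue ADD r1<-Add2 // r0:4,r1:Add2,r2:Add1,r3:5,r4:7
cycle 3: CDB Add1=12; issue SUB r4<-Add1 // r0:4,r1:Add2,r2:12,r3:5,r4:Add1
cycle 4: CDB Add2=9; issue ADD r3<-Add2 // r0:4,r1:9,r2:12,r3:Add2,r4:Add1
cycle 5: CDB Add1=7; issue MUL r2<-Mul1 // r0:4,r1:9,r2:Mul1,r3:Add2,r4:7
cycle 6: issue SUB r3<-Add1 // r0:4,r1:9,r2:Mul1,r3:Add1,r4:7
cycle 7: CDB Add2=19; issue ADD r4<-Add2 // r0:4,r1:9,r2:Mul1,r3:Add1,r4:Add2
cycle 8: stall // r0:4,r1:9,r2:Mul1,r3:Add1,r4:Add2
cycle 9: CDB Add2=14; issue ADD r4<-Add2 // r0:4,r1:9,r2:Mul1,r3:Add1,r4:Add2
cycle 10: CDB Mul1=28; issue MUL r4<-Mul1 // r0:4,r1:9,r2:28,r3:Add1,r4:Mul1
cycle 11: - // r0:4,r1:9,r2:28,r3:Add1,r4:Mul1
cycle 12: CDB Add1=-21 // r0:4,r1:9,r2:28,r3:-21,r4:Mul1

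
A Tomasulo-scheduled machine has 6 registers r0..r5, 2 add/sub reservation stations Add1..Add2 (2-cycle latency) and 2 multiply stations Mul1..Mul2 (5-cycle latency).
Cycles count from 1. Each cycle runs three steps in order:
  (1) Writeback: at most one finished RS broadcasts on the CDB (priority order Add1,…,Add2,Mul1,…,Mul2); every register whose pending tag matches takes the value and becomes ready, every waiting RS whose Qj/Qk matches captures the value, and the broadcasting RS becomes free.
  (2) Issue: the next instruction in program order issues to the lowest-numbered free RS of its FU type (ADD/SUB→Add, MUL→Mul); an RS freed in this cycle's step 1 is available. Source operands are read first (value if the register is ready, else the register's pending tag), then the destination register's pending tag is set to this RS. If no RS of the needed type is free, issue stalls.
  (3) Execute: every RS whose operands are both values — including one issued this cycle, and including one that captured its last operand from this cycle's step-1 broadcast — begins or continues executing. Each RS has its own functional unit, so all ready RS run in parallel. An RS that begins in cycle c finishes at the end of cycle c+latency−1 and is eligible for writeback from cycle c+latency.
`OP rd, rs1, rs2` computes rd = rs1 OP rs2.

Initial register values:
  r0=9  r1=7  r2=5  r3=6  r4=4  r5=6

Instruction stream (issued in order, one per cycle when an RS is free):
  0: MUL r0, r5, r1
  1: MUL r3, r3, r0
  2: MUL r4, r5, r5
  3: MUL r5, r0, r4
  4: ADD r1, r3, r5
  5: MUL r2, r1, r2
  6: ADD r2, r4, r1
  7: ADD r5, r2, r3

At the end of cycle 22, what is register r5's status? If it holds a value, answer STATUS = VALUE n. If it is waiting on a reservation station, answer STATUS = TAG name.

cycle 1: issue MUL r0<-Mul1 // r0:Mul1,r1:7,r2:5,r3:6,r4:4,r5:6
cycle 2: issue MUL r3<-Mul2 // r0:Mul1,r1:7,r2:5,r3:Mul2,r4:4,r5:6
cycle 3: stall // r0:Mul1,r1:7,r2:5,r3:Mul2,r4:4,r5:6
cycle 4: stall // r0:Mul1,r1:7,r2:5,r3:Mul2,r4:4,r5:6
cycle 5: stall // r0:Mul1,r1:7,r2:5,r3:Mul2,r4:4,r5:6
cycle 6: CDB Mul1=42; issue MUL r4<-Mul1 // r0:42,r1:7,r2:5,r3:Mul2,r4:Mul1,r5:6
cycle 7: stall // r0:42,r1:7,r2:5,r3:Mul2,r4:Mul1,r5:6
cycle 8: stall // r0:42,r1:7,r2:5,r3:Mul2,r4:Mul1,r5:6
cycle 9: stall // r0:42,r1:7,r2:5,r3:Mul2,r4:Mul1,r5:6
cycle 10: stall // r0:42,r1:7,r2:5,r3:Mul2,r4:Mul1,r5:6
cycle 11: CDB Mul1=36; issue MUL r5<-Mul1 // r0:42,r1:7,r2:5,r3:Mul2,r4:36,r5:Mul1
cycle 12: CDB Mul2=252; issue ADD r1<-Add1 // r0:42,r1:Add1,r2:5,r3:252,r4:36,r5:Mul1
cycle 13: issue MUL r2<-Mul2 // r0:42,r1:Add1,r2:Mul2,r3:252,r4:36,r5:Mul1
cycle 14: issue ADD r2<-Add2 // r0:42,r1:Add1,r2:Add2,r3:252,r4:36,r5:Mul1
cycle 15: stall // r0:42,r1:Add1,r2:Add2,r3:252,r4:36,r5:Mul1
cycle 16: CDB Mul1=1512; stall // r0:42,r1:Add1,r2:Add2,r3:252,r4:36,r5:1512
cycle 17: stall // r0:42,r1:Add1,r2:Add2,r3:252,r4:36,r5:1512
cycle 18: CDB Add1=1764; issue ADD r5<-Add1 // r0:42,r1:1764,r2:Add2,r3:252,r4:36,r5:Add1
cycle 19: - // r0:42,r1:1764,r2:Add2,r3:252,r4:36,r5:Add1
cycle 20: CDB Add2=1800 // r0:42,r1:1764,r2:1800,r3:252,r4:36,r5:Add1
cycle 21: - // r0:42,r1:1764,r2:1800,r3:252,r4:36,r5:Add1
cycle 22: CDB Add1=2052 // r0:42,r1:1764,r2:1800,r3:252,r4:36,r5:2052

STATUS = VALUE 2052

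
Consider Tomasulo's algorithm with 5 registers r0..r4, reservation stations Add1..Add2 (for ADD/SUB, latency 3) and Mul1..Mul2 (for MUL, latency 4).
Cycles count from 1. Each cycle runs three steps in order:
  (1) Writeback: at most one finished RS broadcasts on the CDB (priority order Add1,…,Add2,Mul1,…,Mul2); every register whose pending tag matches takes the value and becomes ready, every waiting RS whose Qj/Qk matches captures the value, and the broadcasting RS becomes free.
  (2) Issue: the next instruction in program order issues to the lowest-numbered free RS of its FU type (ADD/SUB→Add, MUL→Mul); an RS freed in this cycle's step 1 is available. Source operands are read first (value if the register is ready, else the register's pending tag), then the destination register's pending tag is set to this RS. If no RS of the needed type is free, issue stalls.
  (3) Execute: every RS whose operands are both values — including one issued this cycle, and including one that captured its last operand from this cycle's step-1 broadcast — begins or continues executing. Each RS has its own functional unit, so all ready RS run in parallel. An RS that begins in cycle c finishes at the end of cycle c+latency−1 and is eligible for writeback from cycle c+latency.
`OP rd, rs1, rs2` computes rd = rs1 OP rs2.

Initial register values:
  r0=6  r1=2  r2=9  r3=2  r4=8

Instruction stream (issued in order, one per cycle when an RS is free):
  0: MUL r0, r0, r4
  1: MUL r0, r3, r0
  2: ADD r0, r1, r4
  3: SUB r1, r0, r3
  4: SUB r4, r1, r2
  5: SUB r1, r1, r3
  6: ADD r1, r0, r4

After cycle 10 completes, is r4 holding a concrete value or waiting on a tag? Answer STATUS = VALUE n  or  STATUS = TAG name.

STATUS = TAG Add1

c1: issue MUL r0<-Mul1 | r0:Mul1,r1:2,r2:9,r3:2,r4:8
c2: issue MUL r0<-Mul2 | r0:Mul2,r1:2,r2:9,r3:2,r4:8
c3: issue ADD r0<-Add1 | r0:Add1,r1:2,r2:9,r3:2,r4:8
c4: issue SUB r1<-Add2 | r0:Add1,r1:Add2,r2:9,r3:2,r4:8
c5: CDB Mul1=48; stall | r0:Add1,r1:Add2,r2:9,r3:2,r4:8
c6: CDB Add1=10; issue SUB r4<-Add1 | r0:10,r1:Add2,r2:9,r3:2,r4:Add1
c7: stall | r0:10,r1:Add2,r2:9,r3:2,r4:Add1
c8: stall | r0:10,r1:Add2,r2:9,r3:2,r4:Add1
c9: CDB Add2=8; issue SUB r1<-Add2 | r0:10,r1:Add2,r2:9,r3:2,r4:Add1
c10: CDB Mul2=96; stall | r0:10,r1:Add2,r2:9,r3:2,r4:Add1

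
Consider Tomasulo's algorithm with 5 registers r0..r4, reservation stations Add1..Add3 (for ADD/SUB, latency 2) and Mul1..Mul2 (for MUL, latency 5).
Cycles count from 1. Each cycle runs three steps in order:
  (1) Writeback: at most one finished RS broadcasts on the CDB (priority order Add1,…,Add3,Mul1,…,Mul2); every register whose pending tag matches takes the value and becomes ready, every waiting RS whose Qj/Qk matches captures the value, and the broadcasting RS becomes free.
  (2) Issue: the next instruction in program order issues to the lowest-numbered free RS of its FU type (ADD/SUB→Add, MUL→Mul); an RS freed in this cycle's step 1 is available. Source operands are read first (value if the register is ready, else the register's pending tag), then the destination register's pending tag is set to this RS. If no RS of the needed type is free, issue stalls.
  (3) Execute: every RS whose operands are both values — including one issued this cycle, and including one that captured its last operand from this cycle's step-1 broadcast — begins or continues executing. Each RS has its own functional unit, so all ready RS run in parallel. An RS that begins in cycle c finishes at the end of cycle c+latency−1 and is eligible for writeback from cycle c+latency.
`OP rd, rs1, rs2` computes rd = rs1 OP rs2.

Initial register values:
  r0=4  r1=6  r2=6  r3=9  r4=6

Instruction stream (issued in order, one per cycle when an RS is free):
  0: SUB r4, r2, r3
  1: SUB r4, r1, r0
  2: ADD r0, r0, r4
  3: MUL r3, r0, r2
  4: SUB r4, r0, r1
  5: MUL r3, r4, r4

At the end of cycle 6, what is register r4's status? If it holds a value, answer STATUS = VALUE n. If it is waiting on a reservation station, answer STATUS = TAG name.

c1: issue SUB r4<-Add1 | r0:4,r1:6,r2:6,r3:9,r4:Add1
c2: issue SUB r4<-Add2 | r0:4,r1:6,r2:6,r3:9,r4:Add2
c3: CDB Add1=-3; issue ADD r0<-Add1 | r0:Add1,r1:6,r2:6,r3:9,r4:Add2
c4: CDB Add2=2; issue MUL r3<-Mul1 | r0:Add1,r1:6,r2:6,r3:Mul1,r4:2
c5: issue SUB r4<-Add2 | r0:Add1,r1:6,r2:6,r3:Mul1,r4:Add2
c6: CDB Add1=6; issue MUL r3<-Mul2 | r0:6,r1:6,r2:6,r3:Mul2,r4:Add2

STATUS = TAG Add2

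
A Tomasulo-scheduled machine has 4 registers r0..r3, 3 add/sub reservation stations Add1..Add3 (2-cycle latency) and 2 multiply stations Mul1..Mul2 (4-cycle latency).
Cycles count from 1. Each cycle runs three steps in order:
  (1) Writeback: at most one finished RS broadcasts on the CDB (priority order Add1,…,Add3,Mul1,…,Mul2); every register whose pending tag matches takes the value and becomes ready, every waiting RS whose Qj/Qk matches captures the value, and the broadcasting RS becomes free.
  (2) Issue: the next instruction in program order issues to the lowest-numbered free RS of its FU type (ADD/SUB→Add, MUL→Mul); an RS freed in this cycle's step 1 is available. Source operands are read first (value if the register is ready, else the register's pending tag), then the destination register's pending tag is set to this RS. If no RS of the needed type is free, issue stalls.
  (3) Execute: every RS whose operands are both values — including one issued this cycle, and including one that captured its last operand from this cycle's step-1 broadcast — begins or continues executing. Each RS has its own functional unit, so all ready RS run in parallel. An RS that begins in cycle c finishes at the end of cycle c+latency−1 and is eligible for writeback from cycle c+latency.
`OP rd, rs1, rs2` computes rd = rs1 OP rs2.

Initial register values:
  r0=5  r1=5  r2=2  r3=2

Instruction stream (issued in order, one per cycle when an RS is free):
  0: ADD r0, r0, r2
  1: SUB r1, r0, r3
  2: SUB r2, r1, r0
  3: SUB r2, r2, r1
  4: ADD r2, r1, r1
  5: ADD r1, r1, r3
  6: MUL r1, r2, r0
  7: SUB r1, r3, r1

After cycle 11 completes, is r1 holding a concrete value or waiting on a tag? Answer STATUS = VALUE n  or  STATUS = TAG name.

STATUS = TAG Add1

  c1: issue ADD r0<-Add1  regs: r0:Add1,r1:5,r2:2,r3:2
  c2: issue SUB r1<-Add2  regs: r0:Add1,r1:Add2,r2:2,r3:2
  c3: CDB Add1=7; issue SUB r2<-Add1  regs: r0:7,r1:Add2,r2:Add1,r3:2
  c4: issue SUB r2<-Add3  regs: r0:7,r1:Add2,r2:Add3,r3:2
  c5: CDB Add2=5; issue ADD r2<-Add2  regs: r0:7,r1:5,r2:Add2,r3:2
  c6: stall  regs: r0:7,r1:5,r2:Add2,r3:2
  c7: CDB Add1=-2; issue ADD r1<-Add1  regs: r0:7,r1:Add1,r2:Add2,r3:2
  c8: CDB Add2=10; issue MUL r1<-Mul1  regs: r0:7,r1:Mul1,r2:10,r3:2
  c9: CDB Add1=7; issue SUB r1<-Add1  regs: r0:7,r1:Add1,r2:10,r3:2
  c10: CDB Add3=-7  regs: r0:7,r1:Add1,r2:10,r3:2
  c11: -  regs: r0:7,r1:Add1,r2:10,r3:2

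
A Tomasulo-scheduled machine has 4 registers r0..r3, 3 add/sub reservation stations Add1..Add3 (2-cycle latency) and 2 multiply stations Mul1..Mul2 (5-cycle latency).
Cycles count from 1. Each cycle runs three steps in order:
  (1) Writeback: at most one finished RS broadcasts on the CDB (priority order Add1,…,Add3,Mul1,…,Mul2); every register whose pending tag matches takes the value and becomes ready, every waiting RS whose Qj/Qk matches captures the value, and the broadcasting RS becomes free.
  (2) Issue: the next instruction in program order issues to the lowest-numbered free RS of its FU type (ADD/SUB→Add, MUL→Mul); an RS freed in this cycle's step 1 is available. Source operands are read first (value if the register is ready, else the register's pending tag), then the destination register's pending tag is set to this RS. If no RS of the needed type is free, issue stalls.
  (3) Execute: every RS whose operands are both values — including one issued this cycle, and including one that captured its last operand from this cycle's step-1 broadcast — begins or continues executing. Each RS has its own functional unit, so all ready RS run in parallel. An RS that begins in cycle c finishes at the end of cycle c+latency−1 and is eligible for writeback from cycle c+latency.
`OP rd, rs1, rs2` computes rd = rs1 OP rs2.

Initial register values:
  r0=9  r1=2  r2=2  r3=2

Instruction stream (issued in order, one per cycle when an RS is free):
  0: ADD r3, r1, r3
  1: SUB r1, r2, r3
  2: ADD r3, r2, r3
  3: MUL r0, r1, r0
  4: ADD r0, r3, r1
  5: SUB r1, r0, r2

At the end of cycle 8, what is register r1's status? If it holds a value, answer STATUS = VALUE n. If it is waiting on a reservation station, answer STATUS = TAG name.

  c1: issue ADD r3<-Add1  regs: r0:9,r1:2,r2:2,r3:Add1
  c2: issue SUB r1<-Add2  regs: r0:9,r1:Add2,r2:2,r3:Add1
  c3: CDB Add1=4; issue ADD r3<-Add1  regs: r0:9,r1:Add2,r2:2,r3:Add1
  c4: issue MUL r0<-Mul1  regs: r0:Mul1,r1:Add2,r2:2,r3:Add1
  c5: CDB Add1=6; issue ADD r0<-Add1  regs: r0:Add1,r1:Add2,r2:2,r3:6
  c6: CDB Add2=-2; issue SUB r1<-Add2  regs: r0:Add1,r1:Add2,r2:2,r3:6
  c7: -  regs: r0:Add1,r1:Add2,r2:2,r3:6
  c8: CDB Add1=4  regs: r0:4,r1:Add2,r2:2,r3:6

STATUS = TAG Add2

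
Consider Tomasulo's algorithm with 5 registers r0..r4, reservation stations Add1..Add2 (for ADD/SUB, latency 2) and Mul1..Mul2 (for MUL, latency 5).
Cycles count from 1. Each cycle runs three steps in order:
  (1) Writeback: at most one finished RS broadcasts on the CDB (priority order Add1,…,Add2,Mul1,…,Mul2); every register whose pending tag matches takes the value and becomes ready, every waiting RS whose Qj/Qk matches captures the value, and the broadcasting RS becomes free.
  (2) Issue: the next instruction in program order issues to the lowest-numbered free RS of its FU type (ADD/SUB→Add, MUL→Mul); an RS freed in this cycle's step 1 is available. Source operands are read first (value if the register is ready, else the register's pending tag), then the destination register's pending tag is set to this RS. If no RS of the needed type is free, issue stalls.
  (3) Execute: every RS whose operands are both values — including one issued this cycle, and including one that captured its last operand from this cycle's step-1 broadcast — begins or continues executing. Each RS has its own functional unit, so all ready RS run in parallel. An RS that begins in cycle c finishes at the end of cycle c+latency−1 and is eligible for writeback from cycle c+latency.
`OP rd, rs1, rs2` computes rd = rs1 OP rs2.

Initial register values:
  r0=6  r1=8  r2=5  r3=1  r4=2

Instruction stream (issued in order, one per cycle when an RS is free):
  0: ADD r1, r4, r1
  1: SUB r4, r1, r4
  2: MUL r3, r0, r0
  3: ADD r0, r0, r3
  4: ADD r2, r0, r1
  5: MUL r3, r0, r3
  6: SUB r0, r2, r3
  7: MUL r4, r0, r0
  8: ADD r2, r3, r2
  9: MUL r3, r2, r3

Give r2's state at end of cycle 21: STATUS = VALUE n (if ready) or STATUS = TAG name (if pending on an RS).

cycle 1: issue ADD r1<-Add1 // r0:6,r1:Add1,r2:5,r3:1,r4:2
cycle 2: issue SUB r4<-Add2 // r0:6,r1:Add1,r2:5,r3:1,r4:Add2
cycle 3: CDB Add1=10; issue MUL r3<-Mul1 // r0:6,r1:10,r2:5,r3:Mul1,r4:Add2
cycle 4: issue ADD r0<-Add1 // r0:Add1,r1:10,r2:5,r3:Mul1,r4:Add2
cycle 5: CDB Add2=8; issue ADD r2<-Add2 // r0:Add1,r1:10,r2:Add2,r3:Mul1,r4:8
cycle 6: issue MUL r3<-Mul2 // r0:Add1,r1:10,r2:Add2,r3:Mul2,r4:8
cycle 7: stall // r0:Add1,r1:10,r2:Add2,r3:Mul2,r4:8
cycle 8: CDB Mul1=36; stall // r0:Add1,r1:10,r2:Add2,r3:Mul2,r4:8
cycle 9: stall // r0:Add1,r1:10,r2:Add2,r3:Mul2,r4:8
cycle 10: CDB Add1=42; issue SUB r0<-Add1 // r0:Add1,r1:10,r2:Add2,r3:Mul2,r4:8
cycle 11: issue MUL r4<-Mul1 // r0:Add1,r1:10,r2:Add2,r3:Mul2,r4:Mul1
cycle 12: CDB Add2=52; issue ADD r2<-Add2 // r0:Add1,r1:10,r2:Add2,r3:Mul2,r4:Mul1
cycle 13: stall // r0:Add1,r1:10,r2:Add2,r3:Mul2,r4:Mul1
cycle 14: stall // r0:Add1,r1:10,r2:Add2,r3:Mul2,r4:Mul1
cycle 15: CDB Mul2=1512; issue MUL r3<-Mul2 // r0:Add1,r1:10,r2:Add2,r3:Mul2,r4:Mul1
cycle 16: - // r0:Add1,r1:10,r2:Add2,r3:Mul2,r4:Mul1
cycle 17: CDB Add1=-1460 // r0:-1460,r1:10,r2:Add2,r3:Mul2,r4:Mul1
cycle 18: CDB Add2=1564 // r0:-1460,r1:10,r2:1564,r3:Mul2,r4:Mul1
cycle 19: - // r0:-1460,r1:10,r2:1564,r3:Mul2,r4:Mul1
cycle 20: - // r0:-1460,r1:10,r2:1564,r3:Mul2,r4:Mul1
cycle 21: - // r0:-1460,r1:10,r2:1564,r3:Mul2,r4:Mul1

STATUS = VALUE 1564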